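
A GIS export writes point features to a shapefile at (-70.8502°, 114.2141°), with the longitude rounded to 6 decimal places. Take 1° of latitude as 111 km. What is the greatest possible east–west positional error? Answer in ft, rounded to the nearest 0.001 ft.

Rounding to 6 decimal places leaves the longitude within ±5e-07° of the true value.
Parallels shrink by cos φ, so at 70.8502° a degree of longitude is 111000 × 0.3280 ≈ 36412.3 m.
Maximum E–W displacement: 5e-07 × 36412.3 = 0.0182062 m.
Converting: 0.0182062 m × 3.2808 ft/m ≈ 0.059732 ft.

0.060 ft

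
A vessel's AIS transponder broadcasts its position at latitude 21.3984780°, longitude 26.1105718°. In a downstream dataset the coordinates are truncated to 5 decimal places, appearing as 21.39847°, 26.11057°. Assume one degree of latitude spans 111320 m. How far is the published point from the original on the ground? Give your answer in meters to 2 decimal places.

The latitude changed by +0.0000080° and the longitude by +0.0000018°.
North–south shift: 0.0000080 × 111320 = 0.89056 m.
E–W at 21.3985°: 0.0000018° × 111320 × cos 21.3985° = 0.0000018 × 111320 × 0.9311 ≈ 0.186563 m.
Combined displacement = (0.89056² + 0.186563²)^½ ≈ 0.909892 m.

0.91 meters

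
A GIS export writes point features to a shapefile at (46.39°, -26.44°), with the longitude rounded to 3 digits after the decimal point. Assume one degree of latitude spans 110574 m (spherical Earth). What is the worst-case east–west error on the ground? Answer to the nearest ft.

Rounding to 3 decimal places leaves the longitude within ±0.0005° of the true value.
Parallels shrink by cos φ, so at 46.39° a degree of longitude is 110574 × 0.6897 ≈ 76268 m.
Maximum E–W displacement: 0.0005 × 76268 = 38.134 m.
Converting: 38.134 m × 3.2808 ft/m ≈ 125.11 ft.

125 ft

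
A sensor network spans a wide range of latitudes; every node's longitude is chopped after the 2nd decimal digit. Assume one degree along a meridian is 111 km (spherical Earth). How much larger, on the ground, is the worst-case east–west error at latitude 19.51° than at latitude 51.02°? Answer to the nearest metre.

348 metres

Truncating at 2 decimal places can drop up to a full unit in the last place, so the longitude may be off by as much as 0.01°.
At 19.51°: 0.01° × 111000 × cos 19.51° = 0.01 × 111000 × 0.9426 ≈ 1046.3 m.
Error at 51.02° = 0.01° × 111000 × cos 51.02° ≈ 1110 × 0.6290 = 698.24 m.
So the lower-latitude error exceeds the higher by 1046.3 − 698.24 = 348.02 m.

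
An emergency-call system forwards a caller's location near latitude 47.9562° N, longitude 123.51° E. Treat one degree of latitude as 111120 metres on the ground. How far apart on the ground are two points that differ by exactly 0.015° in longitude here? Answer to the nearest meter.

At 47.9562° a degree of longitude is 111120 × cos 47.9562° ≈ 74416.9 m, so 0.015° corresponds to 1116.25 m.

1116 meters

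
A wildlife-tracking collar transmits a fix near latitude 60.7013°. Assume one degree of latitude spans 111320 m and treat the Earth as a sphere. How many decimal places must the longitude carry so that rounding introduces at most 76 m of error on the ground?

3 decimal places

At 60.7013° one degree of longitude covers 111320 × cos 60.7013° ≈ 111320 × 0.4894 ≈ 54475.9 m.
With N decimal places the half-ulp bound is 0.5·10⁻ᴺ°, or 0.5·10⁻ᴺ × 54475.9 m on the ground.
Setting 27237.9 × 10⁻ᴺ ≤ 76 gives 10ᴺ ≥ 358.4, i.e. N ≥ 2.55.
So 3 decimal places suffice (27.2 m); 2 would allow up to 272 m.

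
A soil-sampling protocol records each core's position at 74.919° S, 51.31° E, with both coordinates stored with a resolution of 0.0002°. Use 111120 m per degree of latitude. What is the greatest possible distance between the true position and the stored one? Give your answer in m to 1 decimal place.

With a 0.0002° grid the true value lies within half a step, ±0.0002°/2 = ±0.0001°, of the stored one.
North–south component: 0.0001° × 111120 = 11.112 m.
Longitude error → 0.0001 × 111120 × cos 74.919° = 0.0001 × 111120 × 0.2602 ≈ 2.89117 m.
Worst case both components are at the extreme and orthogonal: √(11.112² + 2.89117²) ≈ 11.482 m.

11.5 m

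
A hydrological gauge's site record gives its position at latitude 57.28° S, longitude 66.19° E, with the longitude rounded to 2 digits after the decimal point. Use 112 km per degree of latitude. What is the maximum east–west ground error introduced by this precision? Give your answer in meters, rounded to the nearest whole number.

Rounding to 2 decimal places leaves the longitude within ±0.005° of the true value.
Parallels shrink by cos φ, so at 57.28° a degree of longitude is 112000 × 0.5405 ≈ 60539.8 m.
Maximum E–W displacement: 0.005 × 60539.8 = 302.699 m.

303 meters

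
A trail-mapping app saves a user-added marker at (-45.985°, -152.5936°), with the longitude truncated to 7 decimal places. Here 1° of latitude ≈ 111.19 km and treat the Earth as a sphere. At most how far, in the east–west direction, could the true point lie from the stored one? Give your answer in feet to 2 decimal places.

0.03 feet

Truncating at 7 decimal places can drop up to a full unit in the last place, so the longitude may be off by as much as 1e-07°.
Parallels shrink by cos φ, so at 45.985° a degree of longitude is 111190 × 0.6948 ≈ 77260 m.
So at most 1e-07° × 77260 ≈ 0.007726 m east–west.
In feet: 0.007726 m ÷ 0.3048 ≈ 0.025348 ft.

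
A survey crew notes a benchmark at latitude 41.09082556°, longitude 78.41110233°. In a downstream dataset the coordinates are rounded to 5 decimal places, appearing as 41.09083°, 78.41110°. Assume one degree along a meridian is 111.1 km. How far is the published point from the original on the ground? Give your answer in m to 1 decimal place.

The latitude changed by -0.00000444° and the longitude by +0.00000233°.
N–S: -0.00000444° × 111100 m/° = -0.493284 m.
E–W at 41.0908°: 0.00000233° × 111100 × cos 41.0908° = 0.00000233 × 111100 × 0.7537 ≈ 0.195097 m.
Hypotenuse of the two orthogonal shifts: √(0.493284² + 0.195097²) = 0.530464 m.

0.5 m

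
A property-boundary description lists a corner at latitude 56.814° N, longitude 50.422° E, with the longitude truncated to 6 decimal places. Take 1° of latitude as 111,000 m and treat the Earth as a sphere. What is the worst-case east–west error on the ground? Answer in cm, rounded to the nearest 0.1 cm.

6.1 cm

Truncating at 6 decimal places can drop up to a full unit in the last place, so the longitude may be off by as much as 1e-06°.
At latitude 56.814° a degree of longitude spans 111000 m × cos 56.814° = 111000 × 0.5474 ≈ 60756.8 m.
So at most 1e-06° × 60756.8 ≈ 0.0607568 m east–west.
That is 0.0607568 m = 6.0757 cm.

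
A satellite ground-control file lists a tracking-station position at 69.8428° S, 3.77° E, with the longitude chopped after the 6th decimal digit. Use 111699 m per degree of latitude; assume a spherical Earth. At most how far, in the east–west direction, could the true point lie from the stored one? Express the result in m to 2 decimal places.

0.04 m

Truncating at 6 decimal places can drop up to a full unit in the last place, so the longitude may be off by as much as 1e-06°.
At latitude 69.8428° a degree of longitude spans 111699 m × cos 69.8428° = 111699 × 0.3446 ≈ 38491.1 m.
East–west error: 1e-06° × 38491.1 m/° ≈ 0.0384911 m.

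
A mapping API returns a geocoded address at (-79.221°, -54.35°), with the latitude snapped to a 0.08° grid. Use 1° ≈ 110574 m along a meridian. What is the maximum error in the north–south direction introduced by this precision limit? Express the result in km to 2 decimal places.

4.42 km

With a 0.08° grid the true value lies within half a step, ±0.08°/2 = ±0.04°, of the stored one.
North–south distance: 0.04° × 110574 m/° = 4422.96 m.
That is 4422.96 m = 4.423 km.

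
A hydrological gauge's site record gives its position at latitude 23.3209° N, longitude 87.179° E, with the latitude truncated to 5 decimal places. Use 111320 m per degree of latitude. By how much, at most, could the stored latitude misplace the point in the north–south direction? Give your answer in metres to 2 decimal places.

1.11 metres

Truncating at 5 decimal places can drop up to a full unit in the last place, so the latitude may be off by as much as 1e-05°.
Along the meridian that is 1e-05° × 111320 m/° = 1.1132 m.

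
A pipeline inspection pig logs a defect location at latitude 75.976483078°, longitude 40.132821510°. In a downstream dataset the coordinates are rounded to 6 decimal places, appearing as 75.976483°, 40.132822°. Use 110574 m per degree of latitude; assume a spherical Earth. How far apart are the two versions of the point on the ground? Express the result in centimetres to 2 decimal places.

The latitude changed by +0.000000078° and the longitude by -0.000000490°.
N–S: 0.000000078° × 110574 m/° = 0.00862477 m.
E–W at 75.9765°: -0.000000490° × 110574 × cos 75.9765° = -0.000000490 × 110574 × 0.2423 ≈ -0.0131292 m.
Distance: √(0.00862477² + 0.0131292²) ≈ 0.0157087 m.
That is 0.0157087 m = 1.5709 cm.

1.57 centimetres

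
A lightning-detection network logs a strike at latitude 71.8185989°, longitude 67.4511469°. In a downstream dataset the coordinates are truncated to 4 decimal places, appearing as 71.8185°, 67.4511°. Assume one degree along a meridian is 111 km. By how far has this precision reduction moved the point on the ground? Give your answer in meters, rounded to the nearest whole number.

Δlat = 71.8185989 − 71.8185 = +0.0000989°; Δlon = 67.4511469 − 67.4511 = +0.0000469°.
N–S: 0.0000989° × 111000 m/° = 10.9779 m.
E–W at 71.8185°: 0.0000469° × 111000 × cos 71.8185° = 0.0000469 × 111000 × 0.3120 ≈ 1.62439 m.
Combined displacement = (10.9779² + 1.62439²)^½ ≈ 11.0974 m.

11 meters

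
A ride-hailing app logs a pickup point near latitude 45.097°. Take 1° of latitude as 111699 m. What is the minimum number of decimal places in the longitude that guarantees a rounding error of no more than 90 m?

3

At 45.097° one degree of longitude covers 111699 × cos 45.097° ≈ 111699 × 0.7059 ≈ 78849.3 m.
With N decimal places the half-ulp bound is 0.5·10⁻ᴺ°, or 0.5·10⁻ᴺ × 78849.3 m on the ground.
Setting 39424.6 × 10⁻ᴺ ≤ 90 gives 10ᴺ ≥ 438.1, i.e. N ≥ 2.64.
So 3 decimal places suffice (39.4 m); 2 would allow up to 394 m.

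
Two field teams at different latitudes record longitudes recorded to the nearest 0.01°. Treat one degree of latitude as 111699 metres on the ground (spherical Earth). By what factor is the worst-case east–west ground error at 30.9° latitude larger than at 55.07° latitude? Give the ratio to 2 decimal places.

1.50

Rounding to 2 decimal places leaves the longitude within ±0.005° of the true value.
Error at 30.9° = 0.005° × 111699 × cos 30.9° ≈ 558.5 × 0.8581 = 479.22 m.
Error at 55.07° = 0.005° × 111699 × cos 55.07° ≈ 558.5 × 0.5726 = 319.78 m.
Ratio: 479.22 / 319.78 = cos 30.9° / cos 55.07° ≈ 1.4986.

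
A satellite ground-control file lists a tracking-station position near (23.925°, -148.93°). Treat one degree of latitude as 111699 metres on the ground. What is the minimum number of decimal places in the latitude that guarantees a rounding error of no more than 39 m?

One degree of latitude covers 111699 m.
N decimal places → at most half a unit in the last place, 0.5 × 10⁻ᴺ° = 111699/2 × 10⁻ᴺ m.
Need 0.5 × 111699 × 10⁻ᴺ ≤ 39 → 10⁻ᴺ ≤ 6.983e-04, so N ≥ 3.16.
So 4 decimal places suffice (5.58 m); 3 would allow up to 55.8 m.

4 decimal places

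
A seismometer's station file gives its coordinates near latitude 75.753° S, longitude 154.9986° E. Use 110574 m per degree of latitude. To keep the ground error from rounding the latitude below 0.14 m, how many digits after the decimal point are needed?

One degree of latitude covers 110574 m.
Rounding to N decimal places gives at most 0.5 × 10⁻ᴺ degrees of error, i.e. 0.5 × 10⁻ᴺ × 110574 m.
Need 0.5 × 110574 × 10⁻ᴺ ≤ 0.14 → 10⁻ᴺ ≤ 2.532e-06, so N ≥ 5.60.
N = 5 would give 0.553 m (too coarse); N = 6 gives 0.0553 m ≤ 0.14 m.

6 decimal places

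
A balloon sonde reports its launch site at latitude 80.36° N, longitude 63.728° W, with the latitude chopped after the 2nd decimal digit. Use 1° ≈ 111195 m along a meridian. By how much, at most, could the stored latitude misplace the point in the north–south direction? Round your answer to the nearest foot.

3648 feet

Truncating at 2 decimal places can drop up to a full unit in the last place, so the latitude may be off by as much as 0.01°.
So the N–S error is at most 0.01 × 111195 = 1111.95 m.
Converting: 1111.95 m × 3.2808 ft/m ≈ 3648.1 ft.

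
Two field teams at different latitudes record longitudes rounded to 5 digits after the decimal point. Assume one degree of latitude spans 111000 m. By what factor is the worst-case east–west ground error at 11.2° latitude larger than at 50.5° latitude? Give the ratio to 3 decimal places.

Rounding to 5 decimal places leaves the longitude within ±5e-06° of the true value.
Error at 11.2° = 5e-06° × 111000 × cos 11.2° ≈ 0.555 × 0.9810 = 0.54443 m.
At 50.5°: 5e-06° × 111000 × cos 50.5° = 5e-06 × 111000 × 0.6361 ≈ 0.35302 m.
The ratio reduces to cos 11.2° / cos 50.5° = 0.9810/0.6361 ≈ 1.5422.

1.542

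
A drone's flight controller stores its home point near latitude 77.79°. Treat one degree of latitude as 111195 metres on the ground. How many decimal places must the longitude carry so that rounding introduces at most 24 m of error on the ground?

At 77.79° one degree of longitude covers 111195 × cos 77.79° ≈ 111195 × 0.2115 ≈ 23517.2 m.
N decimal places → at most half a unit in the last place, 0.5 × 10⁻ᴺ° = 23517.2/2 × 10⁻ᴺ m.
Setting 11758.6 × 10⁻ᴺ ≤ 24 gives 10ᴺ ≥ 489.9, i.e. N ≥ 2.69.
N = 2 would give 118 m (too coarse); N = 3 gives 11.8 m ≤ 24 m.

3 decimal places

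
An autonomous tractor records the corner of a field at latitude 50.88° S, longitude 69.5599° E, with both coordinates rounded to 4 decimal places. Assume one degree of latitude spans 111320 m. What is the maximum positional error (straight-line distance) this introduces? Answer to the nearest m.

Rounding to 4 decimal places leaves each coordinate within ±5e-05° of the true value.
North–south component: 5e-05° × 111320 = 5.566 m.
Longitude error → 5e-05 × 111320 × cos 50.88° = 5e-05 × 111320 × 0.6309 ≈ 3.51185 m.
Combining orthogonally: (5.566² + 3.51185²)^½ ≈ 6.58129 m.

7 m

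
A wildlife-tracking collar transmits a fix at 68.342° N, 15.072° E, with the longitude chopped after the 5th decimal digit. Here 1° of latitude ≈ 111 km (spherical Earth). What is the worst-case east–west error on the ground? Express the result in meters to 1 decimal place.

0.4 meters

Truncating at 5 decimal places can drop up to a full unit in the last place, so the longitude may be off by as much as 1e-05°.
At latitude 68.342° a degree of longitude spans 111000 m × cos 68.342° = 111000 × 0.3691 ≈ 40966.3 m.
Maximum E–W displacement: 1e-05 × 40966.3 = 0.409663 m.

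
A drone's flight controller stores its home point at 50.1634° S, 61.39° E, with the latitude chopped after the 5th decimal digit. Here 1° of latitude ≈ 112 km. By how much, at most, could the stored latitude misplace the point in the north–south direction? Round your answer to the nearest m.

Truncating at 5 decimal places can drop up to a full unit in the last place, so the latitude may be off by as much as 1e-05°.
Along the meridian that is 1e-05° × 112000 m/° = 1.12 m.

1 m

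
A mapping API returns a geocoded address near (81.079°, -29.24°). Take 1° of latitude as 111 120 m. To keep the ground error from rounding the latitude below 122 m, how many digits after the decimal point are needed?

3

One degree of latitude covers 111120 m.
Rounding to N decimal places gives at most 0.5 × 10⁻ᴺ degrees of error, i.e. 0.5 × 10⁻ᴺ × 111120 m.
Setting 55560 × 10⁻ᴺ ≤ 122 gives 10ᴺ ≥ 455.4, i.e. N ≥ 2.66.
N = 2 would give 556 m (too coarse); N = 3 gives 55.6 m ≤ 122 m.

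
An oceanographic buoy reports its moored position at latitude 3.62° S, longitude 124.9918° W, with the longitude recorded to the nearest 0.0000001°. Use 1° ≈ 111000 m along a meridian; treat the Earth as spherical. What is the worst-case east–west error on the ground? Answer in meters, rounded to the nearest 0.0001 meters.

Rounding to 7 decimal places leaves the longitude within ±5e-08° of the true value.
Parallels shrink by cos φ, so at 3.62° a degree of longitude is 111000 × 0.9980 ≈ 110779 m.
East–west error: 5e-08° × 110779 m/° ≈ 0.00553893 m.

0.0055 meters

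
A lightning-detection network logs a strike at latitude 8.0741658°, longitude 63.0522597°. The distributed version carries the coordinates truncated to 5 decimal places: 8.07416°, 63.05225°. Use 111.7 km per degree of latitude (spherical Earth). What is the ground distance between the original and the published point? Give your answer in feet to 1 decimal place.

The latitude changed by +0.0000058° and the longitude by +0.0000097°.
N–S: 0.0000058° × 111700 m/° = 0.64786 m.
East–west at this latitude: 0.0000097° × 111700 × cos 8.07416° ≈ 0.0000097 × 110593 = 1.07275 m.
Hypotenuse of the two orthogonal shifts: √(0.64786² + 1.07275²) = 1.2532 m.
Converting: 1.2532 m × 3.2808 ft/m ≈ 4.1116 ft.

4.1 feet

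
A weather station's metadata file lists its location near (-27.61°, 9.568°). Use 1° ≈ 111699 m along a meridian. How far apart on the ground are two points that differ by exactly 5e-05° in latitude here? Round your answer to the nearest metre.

Along a meridian 5e-05° is 5e-05 × 111699 = 5.58495 m.

6 metres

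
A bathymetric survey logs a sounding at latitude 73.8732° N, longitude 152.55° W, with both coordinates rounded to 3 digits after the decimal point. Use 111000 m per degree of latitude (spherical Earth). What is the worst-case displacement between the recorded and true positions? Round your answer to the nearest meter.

Rounding to 3 decimal places leaves each coordinate within ±0.0005° of the true value.
N–S: 0.0005° × 111000 m/° = 55.5 m.
Longitude error → 0.0005 × 111000 × cos 73.8732° = 0.0005 × 111000 × 0.2778 ≈ 15.4159 m.
Combining orthogonally: (55.5² + 15.4159²)^½ ≈ 57.6012 m.

58 meters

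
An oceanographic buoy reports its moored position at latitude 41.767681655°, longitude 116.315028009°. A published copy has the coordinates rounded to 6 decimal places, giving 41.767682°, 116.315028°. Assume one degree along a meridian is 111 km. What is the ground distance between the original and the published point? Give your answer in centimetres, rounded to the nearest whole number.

4 centimetres

The latitude changed by -0.000000345° and the longitude by +0.000000009°.
North–south shift: -0.000000345 × 111000 = -0.038295 m.
East–west at this latitude: 0.000000009° × 111000 × cos 41.7677° ≈ 0.000000009 × 82789.6 = 0.000745106 m.
Combined displacement = (0.038295² + 0.000745106²)^½ ≈ 0.0383022 m.
That is 0.0383022 m = 3.8302 cm.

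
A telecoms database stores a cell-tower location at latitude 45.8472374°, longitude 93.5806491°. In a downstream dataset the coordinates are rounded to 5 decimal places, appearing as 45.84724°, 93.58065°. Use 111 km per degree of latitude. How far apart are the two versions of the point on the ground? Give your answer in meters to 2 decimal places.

The latitude changed by -0.0000026° and the longitude by -0.0000009°.
North–south shift: -0.0000026 × 111000 = -0.2886 m.
East–west at this latitude: -0.0000009° × 111000 × cos 45.8472° ≈ -0.0000009 × 77319.7 = -0.0695877 m.
Hypotenuse of the two orthogonal shifts: √(0.2886² + 0.0695877²) = 0.296871 m.

0.30 meters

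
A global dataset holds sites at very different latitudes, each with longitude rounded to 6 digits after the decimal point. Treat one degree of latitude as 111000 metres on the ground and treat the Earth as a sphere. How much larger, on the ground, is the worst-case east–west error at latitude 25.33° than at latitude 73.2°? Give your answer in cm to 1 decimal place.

Rounding to 6 decimal places leaves the longitude within ±5e-07° of the true value.
Error at 25.33° = 5e-07° × 111000 × cos 25.33° ≈ 0.0555 × 0.9039 = 0.050164 m.
Error at 73.2° = 5e-07° × 111000 × cos 73.2° ≈ 0.0555 × 0.2890 = 0.016041 m.
Difference: 0.050164 − 0.016041 = 0.034123 m.
That is 0.0341229 m = 3.4123 cm.

3.4 cm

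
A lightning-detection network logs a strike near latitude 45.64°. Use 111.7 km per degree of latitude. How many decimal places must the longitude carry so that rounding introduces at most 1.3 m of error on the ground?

At 45.64° one degree of longitude covers 111700 × cos 45.64° ≈ 111700 × 0.6992 ≈ 78096.7 m.
With N decimal places the half-ulp bound is 0.5·10⁻ᴺ°, or 0.5·10⁻ᴺ × 78096.7 m on the ground.
Setting 39048.3 × 10⁻ᴺ ≤ 1.3 gives 10ᴺ ≥ 3.004e+04, i.e. N ≥ 4.48.
At 4 places the error can reach 3.9 m, but 5 places keeps it to 0.39 m.

5 decimal places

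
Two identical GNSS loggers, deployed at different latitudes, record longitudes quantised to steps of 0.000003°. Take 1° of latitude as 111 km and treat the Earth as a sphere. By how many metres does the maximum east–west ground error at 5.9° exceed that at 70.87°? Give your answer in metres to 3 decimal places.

With a 0.000003° grid the true value lies within half a step, ±0.000003°/2 = ±1.5e-06°, of the stored one.
At 5.9°: 1.5e-06° × 111000 × cos 5.9° = 1.5e-06 × 111000 × 0.9947 ≈ 0.16562 m.
Error at 70.87° = 1.5e-06° × 111000 × cos 70.87° ≈ 0.1665 × 0.3277 = 0.054564 m.
Difference: 0.16562 − 0.054564 = 0.11105 m.

0.111 metres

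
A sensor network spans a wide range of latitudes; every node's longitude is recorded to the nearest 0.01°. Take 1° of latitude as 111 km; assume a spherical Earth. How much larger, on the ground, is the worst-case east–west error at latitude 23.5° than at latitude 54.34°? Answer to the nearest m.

Rounding to 2 decimal places leaves the longitude within ±0.005° of the true value.
Error at 23.5° = 0.005° × 111000 × cos 23.5° ≈ 555 × 0.9171 = 508.97 m.
At 54.34°: 0.005° × 111000 × cos 54.34° = 0.005 × 111000 × 0.5830 ≈ 323.55 m.
Difference: 508.97 − 323.55 = 185.42 m.

185 m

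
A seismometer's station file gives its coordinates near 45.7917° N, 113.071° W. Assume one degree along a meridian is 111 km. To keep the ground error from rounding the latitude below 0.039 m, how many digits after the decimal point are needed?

One degree of latitude covers 111000 m.
Rounding to N decimal places gives at most 0.5 × 10⁻ᴺ degrees of error, i.e. 0.5 × 10⁻ᴺ × 111000 m.
Setting 55500 × 10⁻ᴺ ≤ 0.039 gives 10ᴺ ≥ 1.423e+06, i.e. N ≥ 6.15.
At 6 places the error can reach 0.0555 m, but 7 places keeps it to 0.00555 m.

7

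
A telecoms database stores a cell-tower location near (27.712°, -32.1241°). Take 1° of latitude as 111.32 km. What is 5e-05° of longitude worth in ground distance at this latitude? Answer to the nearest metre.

5 metres

5e-05° of longitude at 27.712° is 5e-05 × 111320 × cos 27.712° ≈ 5e-05 × 98551.2 = 4.92756 m.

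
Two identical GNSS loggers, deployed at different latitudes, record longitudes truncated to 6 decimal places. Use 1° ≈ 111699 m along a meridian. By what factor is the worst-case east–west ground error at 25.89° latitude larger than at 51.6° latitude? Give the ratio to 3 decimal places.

Truncating at 6 decimal places can drop up to a full unit in the last place, so the longitude may be off by as much as 1e-06°.
At 25.89°: 1e-06° × 111699 × cos 25.89° = 1e-06 × 111699 × 0.8996 ≈ 0.10049 m.
At 51.6°: 1e-06° × 111699 × cos 51.6° = 1e-06 × 111699 × 0.6211 ≈ 0.069382 m.
The ratio reduces to cos 25.89° / cos 51.6° = 0.8996/0.6211 ≈ 1.4483.

1.448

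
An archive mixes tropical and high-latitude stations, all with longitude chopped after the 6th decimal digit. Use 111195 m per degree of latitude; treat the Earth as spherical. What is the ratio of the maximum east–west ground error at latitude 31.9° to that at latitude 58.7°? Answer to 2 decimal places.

1.63

Truncating at 6 decimal places can drop up to a full unit in the last place, so the longitude may be off by as much as 1e-06°.
Error at 31.9° = 1e-06° × 111195 × cos 31.9° ≈ 0.11119 × 0.8490 = 0.094401 m.
At 58.7°: 1e-06° × 111195 × cos 58.7° = 1e-06 × 111195 × 0.5195 ≈ 0.057768 m.
The ratio reduces to cos 31.9° / cos 58.7° = 0.8490/0.5195 ≈ 1.6341.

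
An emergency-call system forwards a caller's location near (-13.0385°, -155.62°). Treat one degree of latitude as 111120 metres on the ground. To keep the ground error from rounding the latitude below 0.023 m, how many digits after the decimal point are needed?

7 decimal places

One degree of latitude covers 111120 m.
Rounding to N decimal places gives at most 0.5 × 10⁻ᴺ degrees of error, i.e. 0.5 × 10⁻ᴺ × 111120 m.
Setting 55560 × 10⁻ᴺ ≤ 0.023 gives 10ᴺ ≥ 2.416e+06, i.e. N ≥ 6.38.
At 6 places the error can reach 0.0556 m, but 7 places keeps it to 0.00556 m.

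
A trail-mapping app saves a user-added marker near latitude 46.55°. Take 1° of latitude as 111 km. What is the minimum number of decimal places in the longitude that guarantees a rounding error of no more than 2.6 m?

5 decimal places

At 46.55° one degree of longitude covers 111000 × cos 46.55° ≈ 111000 × 0.6877 ≈ 76337.1 m.
With N decimal places the half-ulp bound is 0.5·10⁻ᴺ°, or 0.5·10⁻ᴺ × 76337.1 m on the ground.
Need 0.5 × 76337.1 × 10⁻ᴺ ≤ 2.6 → 10⁻ᴺ ≤ 6.812e-05, so N ≥ 4.17.
At 4 places the error can reach 3.82 m, but 5 places keeps it to 0.382 m.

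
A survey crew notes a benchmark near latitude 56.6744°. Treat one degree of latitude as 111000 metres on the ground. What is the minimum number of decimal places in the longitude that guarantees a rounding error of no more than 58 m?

At 56.6744° one degree of longitude covers 111000 × cos 56.6744° ≈ 111000 × 0.5494 ≈ 60983 m.
With N decimal places the half-ulp bound is 0.5·10⁻ᴺ°, or 0.5·10⁻ᴺ × 60983 m on the ground.
Need 0.5 × 60983 × 10⁻ᴺ ≤ 58 → 10⁻ᴺ ≤ 1.902e-03, so N ≥ 2.72.
At 2 places the error can reach 305 m, but 3 places keeps it to 30.5 m.

3 decimal places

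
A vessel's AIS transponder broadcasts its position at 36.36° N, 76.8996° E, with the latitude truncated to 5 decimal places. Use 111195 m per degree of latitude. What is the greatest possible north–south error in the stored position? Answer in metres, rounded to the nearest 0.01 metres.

1.11 metres

Truncating at 5 decimal places can drop up to a full unit in the last place, so the latitude may be off by as much as 1e-05°.
North–south distance: 1e-05° × 111195 m/° = 1.11195 m.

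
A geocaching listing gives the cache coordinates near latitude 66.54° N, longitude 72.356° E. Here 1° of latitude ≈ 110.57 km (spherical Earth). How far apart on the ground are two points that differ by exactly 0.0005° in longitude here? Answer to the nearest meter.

22 meters

0.0005° of longitude at 66.54° is 0.0005 × 110570 × cos 66.54° ≈ 0.0005 × 44018.9 = 22.0094 m.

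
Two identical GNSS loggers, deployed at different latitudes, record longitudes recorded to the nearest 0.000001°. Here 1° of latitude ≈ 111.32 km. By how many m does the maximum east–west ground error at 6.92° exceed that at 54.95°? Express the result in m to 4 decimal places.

Rounding to 6 decimal places leaves the longitude within ±5e-07° of the true value.
At 6.92°: 5e-07° × 111320 × cos 6.92° = 5e-07 × 111320 × 0.9927 ≈ 0.055255 m.
At 54.95°: 5e-07° × 111320 × cos 54.95° = 5e-07 × 111320 × 0.5743 ≈ 0.031965 m.
Difference: 0.055255 − 0.031965 = 0.023289 m.

0.0233 m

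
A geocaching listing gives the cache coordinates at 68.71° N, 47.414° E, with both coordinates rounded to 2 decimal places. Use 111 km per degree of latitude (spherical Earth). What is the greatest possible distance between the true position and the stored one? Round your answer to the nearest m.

590 m

Rounding to 2 decimal places leaves each coordinate within ±0.005° of the true value.
Latitude error → 0.005 × 111000 = 555 m along the meridian.
East–west component at 68.71°: 0.005° × 111000 × cos 68.71° ≈ 0.005 × 40302.8 ≈ 201.514 m.
Combining orthogonally: (555² + 201.514²)^½ ≈ 590.451 m.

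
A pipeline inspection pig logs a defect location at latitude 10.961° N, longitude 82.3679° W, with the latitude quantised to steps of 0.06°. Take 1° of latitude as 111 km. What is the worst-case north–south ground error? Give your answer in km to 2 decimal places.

With a 0.06° grid the true value lies within half a step, ±0.06°/2 = ±0.03°, of the stored one.
North–south distance: 0.03° × 111000 m/° = 3330 m.
That is 3330 m = 3.33 km.

3.33 km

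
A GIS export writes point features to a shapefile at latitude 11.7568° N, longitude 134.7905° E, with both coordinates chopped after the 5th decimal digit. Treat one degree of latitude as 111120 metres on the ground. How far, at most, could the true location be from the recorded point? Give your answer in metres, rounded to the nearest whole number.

Truncating at 5 decimal places can drop up to a full unit in the last place, so each coordinate may be off by as much as 1e-05°.
N–S: 1e-05° × 111120 m/° = 1.1112 m.
Longitude error → 1e-05 × 111120 × cos 11.7568° = 1e-05 × 111120 × 0.9790 ≈ 1.08789 m.
The two errors are perpendicular, so the maximum displacement is √(1.1112² + 1.08789²) ≈ 1.55508 m.

2 metres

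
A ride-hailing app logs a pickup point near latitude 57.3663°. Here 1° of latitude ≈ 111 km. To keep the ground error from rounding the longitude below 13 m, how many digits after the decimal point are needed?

4 decimal places

At 57.3663° one degree of longitude covers 111000 × cos 57.3663° ≈ 111000 × 0.5393 ≈ 59858.5 m.
With N decimal places the half-ulp bound is 0.5·10⁻ᴺ°, or 0.5·10⁻ᴺ × 59858.5 m on the ground.
Need 0.5 × 59858.5 × 10⁻ᴺ ≤ 13 → 10⁻ᴺ ≤ 4.344e-04, so N ≥ 3.36.
At 3 places the error can reach 29.9 m, but 4 places keeps it to 2.99 m.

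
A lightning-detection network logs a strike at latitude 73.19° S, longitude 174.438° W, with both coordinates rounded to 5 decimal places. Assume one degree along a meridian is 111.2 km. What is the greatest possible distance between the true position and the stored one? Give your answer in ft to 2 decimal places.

Rounding to 5 decimal places leaves each coordinate within ±5e-06° of the true value.
North–south component: 5e-06° × 111200 = 0.556 m.
Longitude error → 5e-06 × 111200 × cos 73.19° = 5e-06 × 111200 × 0.2892 ≈ 0.160795 m.
Combining orthogonally: (0.556² + 0.160795²)^½ ≈ 0.578784 m.
Converting: 0.578784 m × 3.2808 ft/m ≈ 1.8989 ft.

1.90 ft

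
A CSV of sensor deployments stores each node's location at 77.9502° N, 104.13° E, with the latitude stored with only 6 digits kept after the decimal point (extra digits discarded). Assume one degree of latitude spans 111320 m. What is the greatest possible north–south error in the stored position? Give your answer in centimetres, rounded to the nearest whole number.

Truncating at 6 decimal places can drop up to a full unit in the last place, so the latitude may be off by as much as 1e-06°.
Along the meridian that is 1e-06° × 111320 m/° = 0.11132 m.
That is 0.11132 m = 11.132 cm.

11 centimetres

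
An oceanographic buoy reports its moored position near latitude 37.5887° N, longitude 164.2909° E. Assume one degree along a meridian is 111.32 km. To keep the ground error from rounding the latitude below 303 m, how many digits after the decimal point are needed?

3 decimal places

One degree of latitude covers 111320 m.
N decimal places → at most half a unit in the last place, 0.5 × 10⁻ᴺ° = 111320/2 × 10⁻ᴺ m.
Need 0.5 × 111320 × 10⁻ᴺ ≤ 303 → 10⁻ᴺ ≤ 5.444e-03, so N ≥ 2.26.
At 2 places the error can reach 557 m, but 3 places keeps it to 55.7 m.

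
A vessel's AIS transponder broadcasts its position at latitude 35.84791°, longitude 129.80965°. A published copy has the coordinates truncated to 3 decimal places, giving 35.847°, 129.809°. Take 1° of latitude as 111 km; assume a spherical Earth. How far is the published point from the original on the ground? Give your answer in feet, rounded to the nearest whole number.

The latitude changed by +0.00091° and the longitude by +0.00065°.
N–S: 0.00091° × 111000 m/° = 101.01 m.
E–W at 35.847°: 0.00065° × 111000 × cos 35.847° = 0.00065 × 111000 × 0.8106 ≈ 58.4836 m.
Combined displacement = (101.01² + 58.4836²)^½ ≈ 116.719 m.
In feet: 116.719 m ÷ 0.3048 ≈ 382.94 ft.

383 feet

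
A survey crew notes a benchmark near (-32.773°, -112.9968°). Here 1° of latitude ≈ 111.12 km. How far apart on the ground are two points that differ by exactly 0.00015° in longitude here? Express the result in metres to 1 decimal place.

One degree of longitude here spans 111120 × cos 32.773° = 111120 × 0.8408 ≈ 93432.1 m; 0.00015° of that is 14.0148 m.

14.0 metres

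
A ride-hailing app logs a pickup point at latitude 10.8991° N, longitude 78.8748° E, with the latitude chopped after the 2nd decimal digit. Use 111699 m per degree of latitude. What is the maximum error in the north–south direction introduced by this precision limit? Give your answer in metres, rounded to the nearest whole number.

Truncating at 2 decimal places can drop up to a full unit in the last place, so the latitude may be off by as much as 0.01°.
So the N–S error is at most 0.01 × 111699 = 1116.99 m.

1117 metres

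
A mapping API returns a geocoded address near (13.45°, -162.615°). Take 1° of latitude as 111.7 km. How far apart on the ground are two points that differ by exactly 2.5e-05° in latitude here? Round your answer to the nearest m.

2.5e-05° × 111700 m/° = 2.7925 m.

3 m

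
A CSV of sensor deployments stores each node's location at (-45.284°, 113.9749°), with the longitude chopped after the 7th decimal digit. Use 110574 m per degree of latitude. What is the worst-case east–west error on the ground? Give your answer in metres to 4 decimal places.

0.0078 metres

Truncating at 7 decimal places can drop up to a full unit in the last place, so the longitude may be off by as much as 1e-07°.
At latitude 45.284° a degree of longitude spans 110574 m × cos 45.284° = 110574 × 0.7036 ≈ 77799.1 m.
So at most 1e-07° × 77799.1 ≈ 0.00777991 m east–west.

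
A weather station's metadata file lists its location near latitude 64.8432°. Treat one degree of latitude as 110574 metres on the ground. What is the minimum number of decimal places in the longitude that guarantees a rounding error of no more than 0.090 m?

6 decimal places

At 64.8432° one degree of longitude covers 110574 × cos 64.8432° ≈ 110574 × 0.4251 ≈ 47004.7 m.
With N decimal places the half-ulp bound is 0.5·10⁻ᴺ°, or 0.5·10⁻ᴺ × 47004.7 m on the ground.
Setting 23502.3 × 10⁻ᴺ ≤ 0.090 gives 10ᴺ ≥ 2.611e+05, i.e. N ≥ 5.42.
So 6 decimal places suffice (0.0235 m); 5 would allow up to 0.235 m.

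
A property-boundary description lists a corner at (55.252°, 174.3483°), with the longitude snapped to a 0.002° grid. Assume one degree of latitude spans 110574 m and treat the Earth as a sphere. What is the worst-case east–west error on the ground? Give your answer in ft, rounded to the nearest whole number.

207 ft

With a 0.002° grid the true value lies within half a step, ±0.002°/2 = ±0.001°, of the stored one.
Parallels shrink by cos φ, so at 55.252° a degree of longitude is 110574 × 0.5700 ≈ 63023.7 m.
Maximum E–W displacement: 0.001 × 63023.7 = 63.0237 m.
In feet: 63.0237 m ÷ 0.3048 ≈ 206.77 ft.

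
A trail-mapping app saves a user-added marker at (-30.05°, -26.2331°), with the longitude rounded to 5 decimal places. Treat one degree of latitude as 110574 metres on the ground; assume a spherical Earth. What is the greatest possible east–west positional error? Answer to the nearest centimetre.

Rounding to 5 decimal places leaves the longitude within ±5e-06° of the true value.
One degree of longitude at 30.05° is 110574 × cos 30.05° ≈ 110574 × 0.8656 = 95711.6 m.
So at most 5e-06° × 95711.6 ≈ 0.478558 m east–west.
That is 0.478558 m = 47.856 cm.

48 centimetres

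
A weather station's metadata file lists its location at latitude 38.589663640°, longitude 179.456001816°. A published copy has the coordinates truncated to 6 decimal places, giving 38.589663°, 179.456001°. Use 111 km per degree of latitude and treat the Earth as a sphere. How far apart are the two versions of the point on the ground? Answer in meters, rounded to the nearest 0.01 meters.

0.10 meters

Δlat = 38.589663640 − 38.589663 = +0.000000640°; Δlon = 179.456001816 − 179.456001 = +0.000000816°.
N–S: 0.000000640° × 111000 m/° = 0.07104 m.
East–west at this latitude: 0.000000816° × 111000 × cos 38.5897° ≈ 0.000000816 × 86761.3 = 0.0707972 m.
Hypotenuse of the two orthogonal shifts: √(0.07104² + 0.0707972²) = 0.100294 m.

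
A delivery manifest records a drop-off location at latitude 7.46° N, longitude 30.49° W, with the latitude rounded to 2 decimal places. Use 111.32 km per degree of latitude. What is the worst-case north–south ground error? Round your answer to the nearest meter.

557 meters

Rounding to 2 decimal places leaves the latitude within ±0.005° of the true value.
North–south distance: 0.005° × 111320 m/° = 556.6 m.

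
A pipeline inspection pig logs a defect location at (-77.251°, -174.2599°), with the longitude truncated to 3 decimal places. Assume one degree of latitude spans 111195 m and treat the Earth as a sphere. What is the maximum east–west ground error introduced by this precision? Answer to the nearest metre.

25 metres

Truncating at 3 decimal places can drop up to a full unit in the last place, so the longitude may be off by as much as 0.001°.
At latitude 77.251° a degree of longitude spans 111195 m × cos 77.251° = 111195 × 0.2207 ≈ 24538.6 m.
So at most 0.001° × 24538.6 ≈ 24.5386 m east–west.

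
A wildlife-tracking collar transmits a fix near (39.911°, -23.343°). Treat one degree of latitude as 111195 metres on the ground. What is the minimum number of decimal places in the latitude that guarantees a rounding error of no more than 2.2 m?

One degree of latitude covers 111195 m.
With N decimal places the half-ulp bound is 0.5·10⁻ᴺ°, or 0.5·10⁻ᴺ × 111195 m on the ground.
Need 0.5 × 111195 × 10⁻ᴺ ≤ 2.2 → 10⁻ᴺ ≤ 3.957e-05, so N ≥ 4.40.
So 5 decimal places suffice (0.556 m); 4 would allow up to 5.56 m.

5 decimal places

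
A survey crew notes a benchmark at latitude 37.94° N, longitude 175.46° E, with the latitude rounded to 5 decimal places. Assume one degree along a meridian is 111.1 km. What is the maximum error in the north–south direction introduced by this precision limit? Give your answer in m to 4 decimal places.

Rounding to 5 decimal places leaves the latitude within ±5e-06° of the true value.
So the N–S error is at most 5e-06 × 111100 = 0.5555 m.

0.5555 m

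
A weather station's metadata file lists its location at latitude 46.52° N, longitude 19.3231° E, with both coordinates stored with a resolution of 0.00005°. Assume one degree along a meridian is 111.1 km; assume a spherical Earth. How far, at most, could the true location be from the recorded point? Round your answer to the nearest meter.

With a 0.00005° grid the true value lies within half a step, ±0.00005°/2 = ±2.5e-05°, of the stored one.
Latitude error → 2.5e-05 × 111100 = 2.7775 m along the meridian.
East–west component at 46.52°: 2.5e-05° × 111100 × cos 46.52° ≈ 2.5e-05 × 76448.1 ≈ 1.9112 m.
The two errors are perpendicular, so the maximum displacement is √(2.7775² + 1.9112²) ≈ 3.37153 m.

3 meters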